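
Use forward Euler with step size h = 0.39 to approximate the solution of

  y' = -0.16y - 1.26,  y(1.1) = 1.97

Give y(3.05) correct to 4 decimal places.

Euler: y_{n+1} = y_n + h·f(t_n, y_n).
t=1.100000, y=1.970000: f=-1.575200 → y ← 1.970000 + 0.39·(-1.575200) = 1.355672
t=1.490000, y=1.355672: f=-1.476908 → y ← 1.355672 + 0.39·(-1.476908) = 0.779678
t=1.880000, y=0.779678: f=-1.384748 → y ← 0.779678 + 0.39·(-1.384748) = 0.239626
t=2.270000, y=0.239626: f=-1.298340 → y ← 0.239626 + 0.39·(-1.298340) = -0.266727
t=2.660000, y=-0.266727: f=-1.217324 → y ← -0.266727 + 0.39·(-1.217324) = -0.741483
y(3.05) ≈ -0.7415

-0.7415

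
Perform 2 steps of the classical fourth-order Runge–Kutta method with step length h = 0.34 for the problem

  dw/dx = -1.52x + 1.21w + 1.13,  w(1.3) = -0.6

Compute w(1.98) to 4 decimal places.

-2.7295

RK4: k1 = f(x_n, w_n); k2 = f(x_n + h/2, w_n + (h/2)·k1); k3 = f(x_n + h/2, w_n + (h/2)·k2); k4 = f(x_n + h, w_n + h·k3); w_{n+1} = w_n + (h/6)·(k1 + 2k2 + 2k3 + k4).
x=1.300000, w=-0.600000:
  k1 = f(1.300000, -0.600000) = -1.572000
  k2 = f(1.470000, -0.867240) = -2.153760
  k3 = f(1.470000, -0.966139) = -2.273429
  k4 = f(1.640000, -1.372966) = -3.024088
  w ← -0.600000 + (0.34/6)·(k1 + 2k2 + 2k3 + k4) = -1.362193
x=1.640000, w=-1.362193:
  k1 = f(1.640000, -1.362193) = -3.011054
  k2 = f(1.810000, -1.874072) = -3.888827
  k3 = f(1.810000, -2.023294) = -4.069385
  k4 = f(1.980000, -2.745784) = -5.201999
  w ← -1.362193 + (0.34/6)·(k1 + 2k2 + 2k3 + k4) = -2.729530
w(1.98) ≈ -2.7295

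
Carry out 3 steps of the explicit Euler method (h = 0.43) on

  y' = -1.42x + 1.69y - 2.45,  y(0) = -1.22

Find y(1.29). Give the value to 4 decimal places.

Euler: y_{n+1} = y_n + h·f(x_n, y_n).
x=0.000000, y=-1.220000: f=-4.511800 → y ← -1.220000 + 0.43·(-4.511800) = -3.160074
x=0.430000, y=-3.160074: f=-8.401125 → y ← -3.160074 + 0.43·(-8.401125) = -6.772558
x=0.860000, y=-6.772558: f=-15.116823 → y ← -6.772558 + 0.43·(-15.116823) = -13.272792
y(1.29) ≈ -13.2728

-13.2728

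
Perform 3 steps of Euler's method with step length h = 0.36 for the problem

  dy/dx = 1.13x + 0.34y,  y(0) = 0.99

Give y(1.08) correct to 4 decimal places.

1.8571

Euler: y_{n+1} = y_n + h·f(x_n, y_n).
x=0.000000, y=0.990000: f=0.336600 → y ← 0.990000 + 0.36·0.336600 = 1.111176
x=0.360000, y=1.111176: f=0.784600 → y ← 1.111176 + 0.36·0.784600 = 1.393632
x=0.720000, y=1.393632: f=1.287435 → y ← 1.393632 + 0.36·1.287435 = 1.857108
y(1.08) ≈ 1.8571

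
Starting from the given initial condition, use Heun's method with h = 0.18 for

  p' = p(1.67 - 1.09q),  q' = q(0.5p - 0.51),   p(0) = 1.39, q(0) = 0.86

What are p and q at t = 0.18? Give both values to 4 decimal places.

Heun on (p,q): k1 = f(t_n, state_n); k2 = f(t_n + h, state_n + h·k1); state_{n+1} = state_n + (h/2)·(k1 + k2).
0.000000: (1.390000, 0.860000)
  k1 = (1.018314, 0.159100)
  predictor → (1.573297, 0.888638)
  k2 = (1.103486, 0.245840)
  → (1.580962, 0.896445)
(p(0.18), q(0.18)) ≈ (1.5810, 0.8964)

1.5810, 0.8964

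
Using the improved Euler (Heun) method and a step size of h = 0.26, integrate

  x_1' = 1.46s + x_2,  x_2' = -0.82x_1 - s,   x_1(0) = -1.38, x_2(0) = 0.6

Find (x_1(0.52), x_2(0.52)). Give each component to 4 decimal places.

Heun on (x_1,x_2): k1 = f(s_n, state_n); k2 = f(s_n + h, state_n + h·k1); state_{n+1} = state_n + (h/2)·(k1 + k2).
0.000000: (-1.380000, 0.600000)
  k1 = (0.600000, 1.131600)
  predictor → (-1.224000, 0.894216)
  k2 = (1.273816, 0.743680)
  → (-1.136404, 0.843786)
0.260000: (-1.136404, 0.843786)
  k1 = (1.223386, 0.671851)
  predictor → (-0.818323, 1.018468)
  k2 = (1.777668, 0.151025)
  → (-0.746267, 0.950760)
(x_1(0.52), x_2(0.52)) ≈ (-0.7463, 0.9508)

-0.7463, 0.9508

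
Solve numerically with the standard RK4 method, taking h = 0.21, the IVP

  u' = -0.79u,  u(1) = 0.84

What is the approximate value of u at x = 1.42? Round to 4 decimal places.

RK4: k1 = f(x_n, u_n); k2 = f(x_n + h/2, u_n + (h/2)·k1); k3 = f(x_n + h/2, u_n + (h/2)·k2); k4 = f(x_n + h, u_n + h·k3); u_{n+1} = u_n + (h/6)·(k1 + 2k2 + 2k3 + k4).
x=1.000000, u=0.840000:
  k1 = f(1.000000, 0.840000) = -0.663600
  k2 = f(1.105000, 0.770322) = -0.608554
  k3 = f(1.105000, 0.776102) = -0.613120
  k4 = f(1.210000, 0.711245) = -0.561883
  u ← 0.840000 + (0.21/6)·(k1 + 2k2 + 2k3 + k4) = 0.711591
x=1.210000, u=0.711591:
  k1 = f(1.210000, 0.711591) = -0.562157
  k2 = f(1.315000, 0.652564) = -0.515526
  k3 = f(1.315000, 0.657461) = -0.519394
  k4 = f(1.420000, 0.602518) = -0.475989
  u ← 0.711591 + (0.21/6)·(k1 + 2k2 + 2k3 + k4) = 0.602811
u(1.42) ≈ 0.6028

0.6028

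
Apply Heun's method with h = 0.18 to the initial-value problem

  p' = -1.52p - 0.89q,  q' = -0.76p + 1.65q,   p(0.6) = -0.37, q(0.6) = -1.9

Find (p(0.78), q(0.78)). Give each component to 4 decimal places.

Heun on (p,q): k1 = f(t_n, state_n); k2 = f(t_n + h, state_n + h·k1); state_{n+1} = state_n + (h/2)·(k1 + k2).
0.600000: (-0.370000, -1.900000)
  k1 = (2.253400, -2.853800)
  predictor → (0.035612, -2.413684)
  k2 = (2.094049, -4.009644)
  → (0.021270, -2.517710)
(p(0.78), q(0.78)) ≈ (0.0213, -2.5177)

0.0213, -2.5177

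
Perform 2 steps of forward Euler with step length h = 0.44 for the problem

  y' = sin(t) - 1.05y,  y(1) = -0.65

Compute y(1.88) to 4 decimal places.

0.4473

Euler: y_{n+1} = y_n + h·f(t_n, y_n).
t=1.000000, y=-0.650000: f=1.523971 → y ← -0.650000 + 0.44·1.523971 = 0.020547
t=1.440000, y=0.020547: f=0.969884 → y ← 0.020547 + 0.44·0.969884 = 0.447296
y(1.88) ≈ 0.4473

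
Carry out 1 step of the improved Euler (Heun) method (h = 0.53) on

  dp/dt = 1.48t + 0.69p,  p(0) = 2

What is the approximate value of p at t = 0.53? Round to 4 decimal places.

Heun: k1 = f(t_n, p_n); k2 = f(t_n + h, p_n + h·k1); p_{n+1} = p_n + (h/2)·(k1 + k2).
t=0.000000, p=2.000000:
  k1 = f(0.000000, 2.000000) = 1.380000
  k2 = f(0.530000, 2.731400) = 2.669066
  p ← 2.000000 + (0.53/2)·(1.380000 + 2.669066) = 3.073002
p(0.53) ≈ 3.0730

3.0730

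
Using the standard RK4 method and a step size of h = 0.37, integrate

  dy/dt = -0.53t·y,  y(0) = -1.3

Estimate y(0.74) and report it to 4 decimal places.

-1.1244

RK4: k1 = f(t_n, y_n); k2 = f(t_n + h/2, y_n + (h/2)·k1); k3 = f(t_n + h/2, y_n + (h/2)·k2); k4 = f(t_n + h, y_n + h·k3); y_{n+1} = y_n + (h/6)·(k1 + 2k2 + 2k3 + k4).
t=0.000000, y=-1.300000:
  k1 = f(0.000000, -1.300000) = 0.000000
  k2 = f(0.185000, -1.300000) = 0.127465
  k3 = f(0.185000, -1.276419) = 0.125153
  k4 = f(0.370000, -1.253693) = 0.245849
  y ← -1.300000 + (0.37/6)·(k1 + 2k2 + 2k3 + k4) = -1.253683
t=0.370000, y=-1.253683:
  k1 = f(0.370000, -1.253683) = 0.245847
  k2 = f(0.555000, -1.208201) = 0.355392
  k3 = f(0.555000, -1.187935) = 0.349431
  k4 = f(0.740000, -1.124394) = 0.440987
  y ← -1.253683 + (0.37/6)·(k1 + 2k2 + 2k3 + k4) = -1.124400
y(0.74) ≈ -1.1244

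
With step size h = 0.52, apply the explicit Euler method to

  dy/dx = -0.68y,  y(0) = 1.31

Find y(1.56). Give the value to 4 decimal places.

Euler: y_{n+1} = y_n + h·f(x_n, y_n).
x=0.000000, y=1.310000: f=-0.890800 → y ← 1.310000 + 0.52·(-0.890800) = 0.846784
x=0.520000, y=0.846784: f=-0.575813 → y ← 0.846784 + 0.52·(-0.575813) = 0.547361
x=1.040000, y=0.547361: f=-0.372206 → y ← 0.547361 + 0.52·(-0.372206) = 0.353814
y(1.56) ≈ 0.3538

0.3538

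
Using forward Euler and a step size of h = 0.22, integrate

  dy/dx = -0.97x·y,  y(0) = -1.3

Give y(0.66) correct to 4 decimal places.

-1.1226

Euler: y_{n+1} = y_n + h·f(x_n, y_n).
x=0.000000, y=-1.300000: f=0.000000 → y ← -1.300000 + 0.22·0.000000 = -1.300000
x=0.220000, y=-1.300000: f=0.277420 → y ← -1.300000 + 0.22·0.277420 = -1.238968
x=0.440000, y=-1.238968: f=0.528791 → y ← -1.238968 + 0.22·0.528791 = -1.122633
y(0.66) ≈ -1.1226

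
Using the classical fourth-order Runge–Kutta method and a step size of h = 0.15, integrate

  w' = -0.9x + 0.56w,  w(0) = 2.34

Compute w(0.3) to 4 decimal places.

2.7252

RK4: k1 = f(x_n, w_n); k2 = f(x_n + h/2, w_n + (h/2)·k1); k3 = f(x_n + h/2, w_n + (h/2)·k2); k4 = f(x_n + h, w_n + h·k3); w_{n+1} = w_n + (h/6)·(k1 + 2k2 + 2k3 + k4).
x=0.000000, w=2.340000:
  k1 = f(0.000000, 2.340000) = 1.310400
  k2 = f(0.075000, 2.438280) = 1.297937
  k3 = f(0.075000, 2.437345) = 1.297413
  k4 = f(0.150000, 2.534612) = 1.284383
  w ← 2.340000 + (0.15/6)·(k1 + 2k2 + 2k3 + k4) = 2.534637
x=0.150000, w=2.534637:
  k1 = f(0.150000, 2.534637) = 1.284397
  k2 = f(0.225000, 2.630967) = 1.270841
  k3 = f(0.225000, 2.629950) = 1.270272
  k4 = f(0.300000, 2.725178) = 1.256100
  w ← 2.534637 + (0.15/6)·(k1 + 2k2 + 2k3 + k4) = 2.725205
w(0.3) ≈ 2.7252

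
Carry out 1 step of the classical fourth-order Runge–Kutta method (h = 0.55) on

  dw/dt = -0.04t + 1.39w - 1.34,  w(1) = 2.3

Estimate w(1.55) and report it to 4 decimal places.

RK4: k1 = f(t_n, w_n); k2 = f(t_n + h/2, w_n + (h/2)·k1); k3 = f(t_n + h/2, w_n + (h/2)·k2); k4 = f(t_n + h, w_n + h·k3); w_{n+1} = w_n + (h/6)·(k1 + 2k2 + 2k3 + k4).
t=1.000000, w=2.300000:
  k1 = f(1.000000, 2.300000) = 1.817000
  k2 = f(1.275000, 2.799675) = 2.500548
  k3 = f(1.275000, 2.987651) = 2.761835
  k4 = f(1.550000, 3.819009) = 3.906423
  w ← 2.300000 + (0.55/6)·(k1 + 2k2 + 2k3 + k4) = 3.789417
w(1.55) ≈ 3.7894

3.7894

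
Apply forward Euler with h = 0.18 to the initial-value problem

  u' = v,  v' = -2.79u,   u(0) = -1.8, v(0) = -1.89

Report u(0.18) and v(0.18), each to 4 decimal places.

-2.1402, -0.9860

Euler on (u,v): u_{n+1} = u_n + h·u', v_{n+1} = v_n + h·v'.
0.000000: (-1.800000, -1.890000); f=(-1.890000, 5.022000) → (-2.140200, -0.986040)
(u(0.18), v(0.18)) ≈ (-2.1402, -0.9860)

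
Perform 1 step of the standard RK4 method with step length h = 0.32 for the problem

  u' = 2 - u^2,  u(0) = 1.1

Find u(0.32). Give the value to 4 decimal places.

RK4: k1 = f(s_n, u_n); k2 = f(s_n + h/2, u_n + (h/2)·k1); k3 = f(s_n + h/2, u_n + (h/2)·k2); k4 = f(s_n + h, u_n + h·k3); u_{n+1} = u_n + (h/6)·(k1 + 2k2 + 2k3 + k4).
s=0.000000, u=1.100000:
  k1 = f(0.000000, 1.100000) = 0.790000
  k2 = f(0.160000, 1.226400) = 0.495943
  k3 = f(0.160000, 1.179351) = 0.609131
  k4 = f(0.320000, 1.294922) = 0.323177
  u ← 1.100000 + (0.32/6)·(k1 + 2k2 + 2k3 + k4) = 1.277244
u(0.32) ≈ 1.2772

1.2772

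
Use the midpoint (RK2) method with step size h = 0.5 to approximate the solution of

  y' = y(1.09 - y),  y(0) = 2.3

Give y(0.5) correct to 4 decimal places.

1.8875

Midpoint: k1 = f(t_n, y_n); k2 = f(t_n + h/2, y_n + (h/2)·k1); y_{n+1} = y_n + h·k2.
t=0.000000, y=2.300000:
  k1 = f(0.000000, 2.300000) = -2.783000
  k2 = f(0.250000, 1.604250) = -0.824986
  y ← 2.300000 + 0.5·(-0.824986) = 1.887507
y(0.5) ≈ 1.8875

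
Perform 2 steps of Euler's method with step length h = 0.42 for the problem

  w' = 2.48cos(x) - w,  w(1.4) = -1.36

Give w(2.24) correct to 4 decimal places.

Euler: w_{n+1} = w_n + h·f(x_n, w_n).
x=1.400000, w=-1.360000: f=1.781519 → w ← -1.360000 + 0.42·1.781519 = -0.611762
x=1.820000, w=-0.611762: f=0.000114 → w ← -0.611762 + 0.42·0.000114 = -0.611714
w(2.24) ≈ -0.6117

-0.6117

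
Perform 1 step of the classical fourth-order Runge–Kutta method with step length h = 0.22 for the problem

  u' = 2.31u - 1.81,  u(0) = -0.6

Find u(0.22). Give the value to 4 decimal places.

-1.5159

RK4: k1 = f(x_n, u_n); k2 = f(x_n + h/2, u_n + (h/2)·k1); k3 = f(x_n + h/2, u_n + (h/2)·k2); k4 = f(x_n + h, u_n + h·k3); u_{n+1} = u_n + (h/6)·(k1 + 2k2 + 2k3 + k4).
x=0.000000, u=-0.600000:
  k1 = f(0.000000, -0.600000) = -3.196000
  k2 = f(0.110000, -0.951560) = -4.008104
  k3 = f(0.110000, -1.040891) = -4.214459
  k4 = f(0.220000, -1.527181) = -5.337788
  u ← -0.600000 + (0.22/6)·(k1 + 2k2 + 2k3 + k4) = -1.515893
u(0.22) ≈ -1.5159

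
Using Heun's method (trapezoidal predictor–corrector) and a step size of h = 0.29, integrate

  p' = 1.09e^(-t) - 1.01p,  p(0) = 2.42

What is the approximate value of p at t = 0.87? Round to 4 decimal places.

1.4082

Heun: k1 = f(t_n, p_n); k2 = f(t_n + h, p_n + h·k1); p_{n+1} = p_n + (h/2)·(k1 + k2).
t=0.000000, p=2.420000:
  k1 = f(0.000000, 2.420000) = -1.354200
  k2 = f(0.290000, 2.027282) = -1.231948
  p ← 2.420000 + (0.29/2)·(-1.354200 + (-1.231948)) = 2.045009
t=0.290000, p=2.045009:
  k1 = f(0.290000, 2.045009) = -1.249851
  k2 = f(0.580000, 1.682552) = -1.089088
  p ← 2.045009 + (0.29/2)·(-1.249851 + (-1.089088)) = 1.705862
t=0.580000, p=1.705862:
  k1 = f(0.580000, 1.705862) = -1.112632
  k2 = f(0.870000, 1.383199) = -0.940374
  p ← 1.705862 + (0.29/2)·(-1.112632 + (-0.940374)) = 1.408177
p(0.87) ≈ 1.4082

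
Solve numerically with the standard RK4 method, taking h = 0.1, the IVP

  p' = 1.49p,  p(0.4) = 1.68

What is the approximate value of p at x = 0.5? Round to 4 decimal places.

1.9499

RK4: k1 = f(x_n, p_n); k2 = f(x_n + h/2, p_n + (h/2)·k1); k3 = f(x_n + h/2, p_n + (h/2)·k2); k4 = f(x_n + h, p_n + h·k3); p_{n+1} = p_n + (h/6)·(k1 + 2k2 + 2k3 + k4).
x=0.400000, p=1.680000:
  k1 = f(0.400000, 1.680000) = 2.503200
  k2 = f(0.450000, 1.805160) = 2.689688
  k3 = f(0.450000, 1.814484) = 2.703582
  k4 = f(0.500000, 1.950358) = 2.906034
  p ← 1.680000 + (0.1/6)·(k1 + 2k2 + 2k3 + k4) = 1.949930
p(0.5) ≈ 1.9499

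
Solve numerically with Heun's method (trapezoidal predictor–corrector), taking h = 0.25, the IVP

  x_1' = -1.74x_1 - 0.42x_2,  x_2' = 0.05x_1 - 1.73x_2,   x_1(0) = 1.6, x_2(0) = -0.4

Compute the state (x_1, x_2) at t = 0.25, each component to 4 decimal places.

Heun on (x_1,x_2): k1 = f(t_n, state_n); k2 = f(t_n + h, state_n + h·k1); state_{n+1} = state_n + (h/2)·(k1 + k2).
0.000000: (1.600000, -0.400000)
  k1 = (-2.616000, 0.772000)
  predictor → (0.946000, -0.207000)
  k2 = (-1.559100, 0.405410)
  → (1.078113, -0.252824)
(x_1(0.25), x_2(0.25)) ≈ (1.0781, -0.2528)

1.0781, -0.2528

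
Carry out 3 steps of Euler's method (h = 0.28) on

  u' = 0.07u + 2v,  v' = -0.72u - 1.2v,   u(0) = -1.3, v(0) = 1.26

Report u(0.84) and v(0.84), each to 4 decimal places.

0.4615, 0.5708

Euler on (u,v): u_{n+1} = u_n + h·u', v_{n+1} = v_n + h·v'.
0.000000: (-1.300000, 1.260000); f=(2.429000, -0.576000) → (-0.619880, 1.098720)
0.280000: (-0.619880, 1.098720); f=(2.154048, -0.872150) → (-0.016746, 0.854518)
0.560000: (-0.016746, 0.854518); f=(1.707864, -1.013364) → (0.461455, 0.570776)
(u(0.84), v(0.84)) ≈ (0.4615, 0.5708)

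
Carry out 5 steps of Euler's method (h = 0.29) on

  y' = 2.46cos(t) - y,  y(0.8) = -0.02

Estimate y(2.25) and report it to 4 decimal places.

Euler: y_{n+1} = y_n + h·f(t_n, y_n).
t=0.800000, y=-0.020000: f=1.733899 → y ← -0.020000 + 0.29·1.733899 = 0.482831
t=1.090000, y=0.482831: f=0.654883 → y ← 0.482831 + 0.29·0.654883 = 0.672747
t=1.380000, y=0.672747: f=-0.206230 → y ← 0.672747 + 0.29·(-0.206230) = 0.612940
t=1.670000, y=0.612940: f=-0.856581 → y ← 0.612940 + 0.29·(-0.856581) = 0.364532
t=1.960000, y=0.364532: f=-1.297983 → y ← 0.364532 + 0.29·(-1.297983) = -0.011884
y(2.25) ≈ -0.0119

-0.0119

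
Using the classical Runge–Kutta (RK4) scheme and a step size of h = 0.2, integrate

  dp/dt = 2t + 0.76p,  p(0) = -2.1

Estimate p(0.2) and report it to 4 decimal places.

-2.4026

RK4: k1 = f(t_n, p_n); k2 = f(t_n + h/2, p_n + (h/2)·k1); k3 = f(t_n + h/2, p_n + (h/2)·k2); k4 = f(t_n + h, p_n + h·k3); p_{n+1} = p_n + (h/6)·(k1 + 2k2 + 2k3 + k4).
t=0.000000, p=-2.100000:
  k1 = f(0.000000, -2.100000) = -1.596000
  k2 = f(0.100000, -2.259600) = -1.517296
  k3 = f(0.100000, -2.251730) = -1.511314
  k4 = f(0.200000, -2.402263) = -1.425720
  p ← -2.100000 + (0.2/6)·(k1 + 2k2 + 2k3 + k4) = -2.402631
p(0.2) ≈ -2.4026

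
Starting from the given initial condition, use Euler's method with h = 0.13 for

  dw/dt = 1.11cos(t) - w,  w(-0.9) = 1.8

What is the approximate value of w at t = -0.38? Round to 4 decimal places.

Euler: w_{n+1} = w_n + h·f(t_n, w_n).
t=-0.900000, w=1.800000: f=-1.110013 → w ← 1.800000 + 0.13·(-1.110013) = 1.655698
t=-0.770000, w=1.655698: f=-0.858817 → w ← 1.655698 + 0.13·(-0.858817) = 1.544052
t=-0.640000, w=1.544052: f=-0.653726 → w ← 1.544052 + 0.13·(-0.653726) = 1.459068
t=-0.510000, w=1.459068: f=-0.490321 → w ← 1.459068 + 0.13·(-0.490321) = 1.395326
w(-0.38) ≈ 1.3953

1.3953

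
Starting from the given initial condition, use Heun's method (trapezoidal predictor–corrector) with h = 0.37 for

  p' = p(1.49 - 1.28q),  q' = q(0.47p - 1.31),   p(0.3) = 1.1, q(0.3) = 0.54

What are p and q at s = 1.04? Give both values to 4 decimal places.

Heun on (p,q): k1 = f(s_n, state_n); k2 = f(s_n + h, state_n + h·k1); state_{n+1} = state_n + (h/2)·(k1 + k2).
0.300000: (1.100000, 0.540000)
  k1 = (0.878680, -0.428220)
  predictor → (1.425112, 0.381559)
  k2 = (1.427399, -0.244273)
  → (1.526625, 0.415589)
0.670000: (1.526625, 0.415589)
  k1 = (1.462577, -0.246231)
  predictor → (2.067778, 0.324483)
  k2 = (2.222161, -0.109722)
  → (2.208301, 0.349738)
(p(1.04), q(1.04)) ≈ (2.2083, 0.3497)

2.2083, 0.3497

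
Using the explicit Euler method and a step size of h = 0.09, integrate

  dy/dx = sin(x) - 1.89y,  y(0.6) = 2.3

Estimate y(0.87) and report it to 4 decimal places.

1.4605

Euler: y_{n+1} = y_n + h·f(x_n, y_n).
x=0.600000, y=2.300000: f=-3.782358 → y ← 2.300000 + 0.09·(-3.782358) = 1.959588
x=0.690000, y=1.959588: f=-3.067084 → y ← 1.959588 + 0.09·(-3.067084) = 1.683550
x=0.780000, y=1.683550: f=-2.478631 → y ← 1.683550 + 0.09·(-2.478631) = 1.460474
y(0.87) ≈ 1.4605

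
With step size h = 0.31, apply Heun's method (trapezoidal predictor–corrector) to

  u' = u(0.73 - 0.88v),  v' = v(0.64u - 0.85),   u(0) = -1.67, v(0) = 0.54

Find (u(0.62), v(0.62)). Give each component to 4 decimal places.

-2.2298, 0.1732

Heun on (u,v): k1 = f(s_n, state_n); k2 = f(s_n + h, state_n + h·k1); state_{n+1} = state_n + (h/2)·(k1 + k2).
0.000000: (-1.670000, 0.540000)
  k1 = (-0.425516, -1.036152)
  predictor → (-1.801910, 0.218793)
  k2 = (-0.968459, -0.438291)
  → (-1.886066, 0.311461)
0.310000: (-1.886066, 0.311461)
  k1 = (-0.859884, -0.640702)
  predictor → (-2.152630, 0.112844)
  k2 = (-1.357658, -0.251380)
  → (-2.229785, 0.173189)
(u(0.62), v(0.62)) ≈ (-2.2298, 0.1732)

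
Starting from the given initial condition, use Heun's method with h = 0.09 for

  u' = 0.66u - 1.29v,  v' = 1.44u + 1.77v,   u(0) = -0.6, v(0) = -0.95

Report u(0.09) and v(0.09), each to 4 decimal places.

-0.5098, -1.1925

Heun on (u,v): k1 = f(s_n, state_n); k2 = f(s_n + h, state_n + h·k1); state_{n+1} = state_n + (h/2)·(k1 + k2).
0.000000: (-0.600000, -0.950000)
  k1 = (0.829500, -2.545500)
  predictor → (-0.525345, -1.179095)
  k2 = (1.174305, -2.843495)
  → (-0.509829, -1.192505)
(u(0.09), v(0.09)) ≈ (-0.5098, -1.1925)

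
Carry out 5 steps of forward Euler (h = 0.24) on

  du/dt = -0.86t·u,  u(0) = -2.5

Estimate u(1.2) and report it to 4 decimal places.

Euler: u_{n+1} = u_n + h·f(t_n, u_n).
t=0.000000, u=-2.500000: f=0.000000 → u ← -2.500000 + 0.24·0.000000 = -2.500000
t=0.240000, u=-2.500000: f=0.516000 → u ← -2.500000 + 0.24·0.516000 = -2.376160
t=0.480000, u=-2.376160: f=0.980879 → u ← -2.376160 + 0.24·0.980879 = -2.140749
t=0.720000, u=-2.140749: f=1.325552 → u ← -2.140749 + 0.24·1.325552 = -1.822617
t=0.960000, u=-1.822617: f=1.504752 → u ← -1.822617 + 0.24·1.504752 = -1.461476
u(1.2) ≈ -1.4615

-1.4615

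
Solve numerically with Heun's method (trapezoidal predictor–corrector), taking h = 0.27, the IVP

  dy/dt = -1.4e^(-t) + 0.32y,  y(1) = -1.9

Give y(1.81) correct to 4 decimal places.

Heun: k1 = f(t_n, y_n); k2 = f(t_n + h, y_n + h·k1); y_{n+1} = y_n + (h/2)·(k1 + k2).
t=1.000000, y=-1.900000:
  k1 = f(1.000000, -1.900000) = -1.123031
  k2 = f(1.270000, -2.203218) = -1.098194
  y ← -1.900000 + (0.27/2)·(-1.123031 + (-1.098194)) = -2.199865
t=1.270000, y=-2.199865:
  k1 = f(1.270000, -2.199865) = -1.097121
  k2 = f(1.540000, -2.496088) = -1.098882
  y ← -2.199865 + (0.27/2)·(-1.097121 + (-1.098882)) = -2.496326
t=1.540000, y=-2.496326:
  k1 = f(1.540000, -2.496326) = -1.098958
  k2 = f(1.810000, -2.793044) = -1.122890
  y ← -2.496326 + (0.27/2)·(-1.098958 + (-1.122890)) = -2.796275
y(1.81) ≈ -2.7963

-2.7963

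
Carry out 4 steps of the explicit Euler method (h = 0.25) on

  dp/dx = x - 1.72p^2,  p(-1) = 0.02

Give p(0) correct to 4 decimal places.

-0.8924

Euler: p_{n+1} = p_n + h·f(x_n, p_n).
x=-1.000000, p=0.020000: f=-1.000688 → p ← 0.020000 + 0.25·(-1.000688) = -0.230172
x=-0.750000, p=-0.230172: f=-0.841124 → p ← -0.230172 + 0.25·(-0.841124) = -0.440453
x=-0.500000, p=-0.440453: f=-0.833678 → p ← -0.440453 + 0.25·(-0.833678) = -0.648873
x=-0.250000, p=-0.648873: f=-0.974181 → p ← -0.648873 + 0.25·(-0.974181) = -0.892418
p(0) ≈ -0.8924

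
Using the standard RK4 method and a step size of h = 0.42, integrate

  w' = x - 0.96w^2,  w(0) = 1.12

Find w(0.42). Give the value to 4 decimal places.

RK4: k1 = f(x_n, w_n); k2 = f(x_n + h/2, w_n + (h/2)·k1); k3 = f(x_n + h/2, w_n + (h/2)·k2); k4 = f(x_n + h, w_n + h·k3); w_{n+1} = w_n + (h/6)·(k1 + 2k2 + 2k3 + k4).
x=0.000000, w=1.120000:
  k1 = f(0.000000, 1.120000) = -1.204224
  k2 = f(0.210000, 0.867113) = -0.511809
  k3 = f(0.210000, 1.012520) = -0.774189
  k4 = f(0.420000, 0.794841) = -0.186501
  w ← 1.120000 + (0.42/6)·(k1 + 2k2 + 2k3 + k4) = 0.842609
w(0.42) ≈ 0.8426

0.8426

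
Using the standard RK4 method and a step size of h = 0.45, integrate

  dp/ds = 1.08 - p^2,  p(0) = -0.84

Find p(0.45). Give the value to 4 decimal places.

RK4: k1 = f(s_n, p_n); k2 = f(s_n + h/2, p_n + (h/2)·k1); k3 = f(s_n + h/2, p_n + (h/2)·k2); k4 = f(s_n + h, p_n + h·k3); p_{n+1} = p_n + (h/6)·(k1 + 2k2 + 2k3 + k4).
s=0.000000, p=-0.840000:
  k1 = f(0.000000, -0.840000) = 0.374400
  k2 = f(0.225000, -0.755760) = 0.508827
  k3 = f(0.225000, -0.725514) = 0.553629
  k4 = f(0.450000, -0.590867) = 0.730877
  p ← -0.840000 + (0.45/6)·(k1 + 2k2 + 2k3 + k4) = -0.597736
p(0.45) ≈ -0.5977

-0.5977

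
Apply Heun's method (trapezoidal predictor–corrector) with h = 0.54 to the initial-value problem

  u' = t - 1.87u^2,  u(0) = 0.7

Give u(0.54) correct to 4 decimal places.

0.5771

Heun: k1 = f(t_n, u_n); k2 = f(t_n + h, u_n + h·k1); u_{n+1} = u_n + (h/2)·(k1 + k2).
t=0.000000, u=0.700000:
  k1 = f(0.000000, 0.700000) = -0.916300
  k2 = f(0.540000, 0.205198) = 0.461261
  u ← 0.700000 + (0.54/2)·(-0.916300 + 0.461261) = 0.577140
u(0.54) ≈ 0.5771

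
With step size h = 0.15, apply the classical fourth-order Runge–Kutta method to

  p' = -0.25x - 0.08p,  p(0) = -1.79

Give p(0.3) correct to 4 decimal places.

RK4: k1 = f(x_n, p_n); k2 = f(x_n + h/2, p_n + (h/2)·k1); k3 = f(x_n + h/2, p_n + (h/2)·k2); k4 = f(x_n + h, p_n + h·k3); p_{n+1} = p_n + (h/6)·(k1 + 2k2 + 2k3 + k4).
x=0.000000, p=-1.790000:
  k1 = f(0.000000, -1.790000) = 0.143200
  k2 = f(0.075000, -1.779260) = 0.123591
  k3 = f(0.075000, -1.780731) = 0.123708
  k4 = f(0.150000, -1.771444) = 0.104215
  p ← -1.790000 + (0.15/6)·(k1 + 2k2 + 2k3 + k4) = -1.771450
x=0.150000, p=-1.771450:
  k1 = f(0.150000, -1.771450) = 0.104216
  k2 = f(0.225000, -1.763633) = 0.084841
  k3 = f(0.225000, -1.765087) = 0.084957
  k4 = f(0.300000, -1.758706) = 0.065696
  p ← -1.771450 + (0.15/6)·(k1 + 2k2 + 2k3 + k4) = -1.758712
p(0.3) ≈ -1.7587

-1.7587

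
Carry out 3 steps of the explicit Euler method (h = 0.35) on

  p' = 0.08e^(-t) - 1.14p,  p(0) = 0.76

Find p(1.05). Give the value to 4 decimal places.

0.2009

Euler: p_{n+1} = p_n + h·f(t_n, p_n).
t=0.000000, p=0.760000: f=-0.786400 → p ← 0.760000 + 0.35·(-0.786400) = 0.484760
t=0.350000, p=0.484760: f=-0.496251 → p ← 0.484760 + 0.35·(-0.496251) = 0.311072
t=0.700000, p=0.311072: f=-0.314895 → p ← 0.311072 + 0.35·(-0.314895) = 0.200859
p(1.05) ≈ 0.2009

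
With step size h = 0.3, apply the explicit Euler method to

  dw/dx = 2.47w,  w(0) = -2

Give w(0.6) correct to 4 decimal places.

Euler: w_{n+1} = w_n + h·f(x_n, w_n).
x=0.000000, w=-2.000000: f=-4.940000 → w ← -2.000000 + 0.3·(-4.940000) = -3.482000
x=0.300000, w=-3.482000: f=-8.600540 → w ← -3.482000 + 0.3·(-8.600540) = -6.062162
w(0.6) ≈ -6.0622

-6.0622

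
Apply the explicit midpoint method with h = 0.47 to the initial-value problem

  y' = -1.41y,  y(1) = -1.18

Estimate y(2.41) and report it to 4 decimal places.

Midpoint: k1 = f(t_n, y_n); k2 = f(t_n + h/2, y_n + (h/2)·k1); y_{n+1} = y_n + h·k2.
t=1.000000, y=-1.180000:
  k1 = f(1.000000, -1.180000) = 1.663800
  k2 = f(1.235000, -0.789007) = 1.112500
  y ← -1.180000 + 0.47·1.112500 = -0.657125
t=1.470000, y=-0.657125:
  k1 = f(1.470000, -0.657125) = 0.926546
  k2 = f(1.705000, -0.439387) = 0.619535
  y ← -0.657125 + 0.47·0.619535 = -0.365944
t=1.940000, y=-0.365944:
  k1 = f(1.940000, -0.365944) = 0.515980
  k2 = f(2.175000, -0.244688) = 0.345010
  y ← -0.365944 + 0.47·0.345010 = -0.203789
y(2.41) ≈ -0.2038

-0.2038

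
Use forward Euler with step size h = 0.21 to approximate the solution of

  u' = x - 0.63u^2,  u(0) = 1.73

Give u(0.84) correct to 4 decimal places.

1.0423

Euler: u_{n+1} = u_n + h·f(x_n, u_n).
x=0.000000, u=1.730000: f=-1.885527 → u ← 1.730000 + 0.21·(-1.885527) = 1.334039
x=0.210000, u=1.334039: f=-0.911186 → u ← 1.334039 + 0.21·(-0.911186) = 1.142690
x=0.420000, u=1.142690: f=-0.402617 → u ← 1.142690 + 0.21·(-0.402617) = 1.058141
x=0.630000, u=1.058141: f=-0.075387 → u ← 1.058141 + 0.21·(-0.075387) = 1.042309
u(0.84) ≈ 1.0423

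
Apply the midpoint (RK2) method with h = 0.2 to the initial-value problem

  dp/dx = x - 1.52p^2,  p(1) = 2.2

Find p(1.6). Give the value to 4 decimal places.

Midpoint: k1 = f(x_n, p_n); k2 = f(x_n + h/2, p_n + (h/2)·k1); p_{n+1} = p_n + h·k2.
x=1.000000, p=2.200000:
  k1 = f(1.000000, 2.200000) = -6.356800
  k2 = f(1.100000, 1.564320) = -2.619588
  p ← 2.200000 + 0.2·(-2.619588) = 1.676082
x=1.200000, p=1.676082:
  k1 = f(1.200000, 1.676082) = -3.070064
  k2 = f(1.300000, 1.369076) = -1.549041
  p ← 1.676082 + 0.2·(-1.549041) = 1.366274
x=1.400000, p=1.366274:
  k1 = f(1.400000, 1.366274) = -1.437392
  k2 = f(1.500000, 1.222535) = -0.771780
  p ← 1.366274 + 0.2·(-0.771780) = 1.211918
p(1.6) ≈ 1.2119

1.2119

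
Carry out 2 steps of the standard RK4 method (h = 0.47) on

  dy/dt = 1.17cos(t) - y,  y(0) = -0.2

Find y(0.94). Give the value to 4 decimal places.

0.5104

RK4: k1 = f(t_n, y_n); k2 = f(t_n + h/2, y_n + (h/2)·k1); k3 = f(t_n + h/2, y_n + (h/2)·k2); k4 = f(t_n + h, y_n + h·k3); y_{n+1} = y_n + (h/6)·(k1 + 2k2 + 2k3 + k4).
t=0.000000, y=-0.200000:
  k1 = f(0.000000, -0.200000) = 1.370000
  k2 = f(0.235000, 0.121950) = 1.015892
  k3 = f(0.235000, 0.038735) = 1.099107
  k4 = f(0.470000, 0.316580) = 0.726555
  y ← -0.200000 + (0.47/6)·(k1 + 2k2 + 2k3 + k4) = 0.295580
t=0.470000, y=0.295580:
  k1 = f(0.470000, 0.295580) = 0.747555
  k2 = f(0.705000, 0.471255) = 0.419830
  k3 = f(0.705000, 0.394240) = 0.496845
  k4 = f(0.940000, 0.529097) = 0.160955
  y ← 0.295580 + (0.47/6)·(k1 + 2k2 + 2k3 + k4) = 0.510359
y(0.94) ≈ 0.5104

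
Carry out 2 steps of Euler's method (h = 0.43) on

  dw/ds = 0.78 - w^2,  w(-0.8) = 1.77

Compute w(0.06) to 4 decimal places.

Euler: w_{n+1} = w_n + h·f(s_n, w_n).
s=-0.800000, w=1.770000: f=-2.352900 → w ← 1.770000 + 0.43·(-2.352900) = 0.758253
s=-0.370000, w=0.758253: f=0.205052 → w ← 0.758253 + 0.43·0.205052 = 0.846426
w(0.06) ≈ 0.8464

0.8464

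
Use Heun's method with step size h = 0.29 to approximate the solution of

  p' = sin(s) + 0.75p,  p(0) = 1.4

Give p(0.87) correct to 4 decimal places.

Heun: k1 = f(s_n, p_n); k2 = f(s_n + h, p_n + h·k1); p_{n+1} = p_n + (h/2)·(k1 + k2).
s=0.000000, p=1.400000:
  k1 = f(0.000000, 1.400000) = 1.050000
  k2 = f(0.290000, 1.704500) = 1.564327
  p ← 1.400000 + (0.29/2)·(1.050000 + 1.564327) = 1.779077
s=0.290000, p=1.779077:
  k1 = f(0.290000, 1.779077) = 1.620260
  k2 = f(0.580000, 2.248953) = 2.234739
  p ← 1.779077 + (0.29/2)·(1.620260 + 2.234739) = 2.338052
s=0.580000, p=2.338052:
  k1 = f(0.580000, 2.338052) = 2.301563
  k2 = f(0.870000, 3.005506) = 3.018458
  p ← 2.338052 + (0.29/2)·(2.301563 + 3.018458) = 3.109455
p(0.87) ≈ 3.1095

3.1095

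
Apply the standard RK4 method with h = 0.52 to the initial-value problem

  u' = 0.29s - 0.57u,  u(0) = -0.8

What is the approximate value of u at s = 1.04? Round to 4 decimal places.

RK4: k1 = f(s_n, u_n); k2 = f(s_n + h/2, u_n + (h/2)·k1); k3 = f(s_n + h/2, u_n + (h/2)·k2); k4 = f(s_n + h, u_n + h·k3); u_{n+1} = u_n + (h/6)·(k1 + 2k2 + 2k3 + k4).
s=0.000000, u=-0.800000:
  k1 = f(0.000000, -0.800000) = 0.456000
  k2 = f(0.260000, -0.681440) = 0.463821
  k3 = f(0.260000, -0.679407) = 0.462662
  k4 = f(0.520000, -0.559416) = 0.469667
  u ← -0.800000 + (0.52/6)·(k1 + 2k2 + 2k3 + k4) = -0.559185
s=0.520000, u=-0.559185:
  k1 = f(0.520000, -0.559185) = 0.469536
  k2 = f(0.780000, -0.437106) = 0.475350
  k3 = f(0.780000, -0.435594) = 0.474489
  k4 = f(1.040000, -0.312451) = 0.479697
  u ← -0.559185 + (0.52/6)·(k1 + 2k2 + 2k3 + k4) = -0.312280
u(1.04) ≈ -0.3123

-0.3123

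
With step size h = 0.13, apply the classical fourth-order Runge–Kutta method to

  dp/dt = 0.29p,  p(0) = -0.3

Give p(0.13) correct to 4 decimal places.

-0.3115

RK4: k1 = f(t_n, p_n); k2 = f(t_n + h/2, p_n + (h/2)·k1); k3 = f(t_n + h/2, p_n + (h/2)·k2); k4 = f(t_n + h, p_n + h·k3); p_{n+1} = p_n + (h/6)·(k1 + 2k2 + 2k3 + k4).
t=0.000000, p=-0.300000:
  k1 = f(0.000000, -0.300000) = -0.087000
  k2 = f(0.065000, -0.305655) = -0.088640
  k3 = f(0.065000, -0.305762) = -0.088671
  k4 = f(0.130000, -0.311527) = -0.090343
  p ← -0.300000 + (0.13/6)·(k1 + 2k2 + 2k3 + k4) = -0.311526
p(0.13) ≈ -0.3115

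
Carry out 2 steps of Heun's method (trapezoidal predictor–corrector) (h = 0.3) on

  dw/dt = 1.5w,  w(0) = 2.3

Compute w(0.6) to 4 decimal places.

5.5347

Heun: k1 = f(t_n, w_n); k2 = f(t_n + h, w_n + h·k1); w_{n+1} = w_n + (h/2)·(k1 + k2).
t=0.000000, w=2.300000:
  k1 = f(0.000000, 2.300000) = 3.450000
  k2 = f(0.300000, 3.335000) = 5.002500
  w ← 2.300000 + (0.3/2)·(3.450000 + 5.002500) = 3.567875
t=0.300000, w=3.567875:
  k1 = f(0.300000, 3.567875) = 5.351812
  k2 = f(0.600000, 5.173419) = 7.760128
  w ← 3.567875 + (0.3/2)·(5.351812 + 7.760128) = 5.534666
w(0.6) ≈ 5.5347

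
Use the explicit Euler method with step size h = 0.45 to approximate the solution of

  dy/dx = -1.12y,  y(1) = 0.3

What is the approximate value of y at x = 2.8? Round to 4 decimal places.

0.0182

Euler: y_{n+1} = y_n + h·f(x_n, y_n).
x=1.000000, y=0.300000: f=-0.336000 → y ← 0.300000 + 0.45·(-0.336000) = 0.148800
x=1.450000, y=0.148800: f=-0.166656 → y ← 0.148800 + 0.45·(-0.166656) = 0.073805
x=1.900000, y=0.073805: f=-0.082661 → y ← 0.073805 + 0.45·(-0.082661) = 0.036607
x=2.350000, y=0.036607: f=-0.041000 → y ← 0.036607 + 0.45·(-0.041000) = 0.018157
y(2.8) ≈ 0.0182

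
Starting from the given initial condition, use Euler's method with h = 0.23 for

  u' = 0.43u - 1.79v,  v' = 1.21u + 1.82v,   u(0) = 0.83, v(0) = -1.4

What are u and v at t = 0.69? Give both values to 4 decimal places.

3.4459, -2.2880

Euler on (u,v): u_{n+1} = u_n + h·u', v_{n+1} = v_n + h·v'.
0.000000: (0.830000, -1.400000); f=(2.862900, -1.543700) → (1.488467, -1.755051)
0.230000: (1.488467, -1.755051); f=(3.781582, -1.393148) → (2.358231, -2.075475)
0.460000: (2.358231, -2.075475); f=(4.729139, -0.923905) → (3.445933, -2.287973)
(u(0.69), v(0.69)) ≈ (3.4459, -2.2880)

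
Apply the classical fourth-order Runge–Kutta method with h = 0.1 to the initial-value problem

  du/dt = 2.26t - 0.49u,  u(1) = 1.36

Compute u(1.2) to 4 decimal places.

1.7074

RK4: k1 = f(t_n, u_n); k2 = f(t_n + h/2, u_n + (h/2)·k1); k3 = f(t_n + h/2, u_n + (h/2)·k2); k4 = f(t_n + h, u_n + h·k3); u_{n+1} = u_n + (h/6)·(k1 + 2k2 + 2k3 + k4).
t=1.000000, u=1.360000:
  k1 = f(1.000000, 1.360000) = 1.593600
  k2 = f(1.050000, 1.439680) = 1.667557
  k3 = f(1.050000, 1.443378) = 1.665745
  k4 = f(1.100000, 1.526574) = 1.737979
  u ← 1.360000 + (0.1/6)·(k1 + 2k2 + 2k3 + k4) = 1.526636
t=1.100000, u=1.526636:
  k1 = f(1.100000, 1.526636) = 1.737948
  k2 = f(1.150000, 1.613534) = 1.808368
  k3 = f(1.150000, 1.617055) = 1.806643
  k4 = f(1.200000, 1.707301) = 1.875423
  u ← 1.526636 + (0.1/6)·(k1 + 2k2 + 2k3 + k4) = 1.707360
u(1.2) ≈ 1.7074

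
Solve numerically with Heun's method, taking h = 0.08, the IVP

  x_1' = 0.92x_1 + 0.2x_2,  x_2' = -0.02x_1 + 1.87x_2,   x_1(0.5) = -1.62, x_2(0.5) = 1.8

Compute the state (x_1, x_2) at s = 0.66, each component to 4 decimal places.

-1.8050, 2.4317

Heun on (x_1,x_2): k1 = f(s_n, state_n); k2 = f(s_n + h, state_n + h·k1); state_{n+1} = state_n + (h/2)·(k1 + k2).
0.500000: (-1.620000, 1.800000)
  k1 = (-1.130400, 3.398400)
  predictor → (-1.710432, 2.071872)
  k2 = (-1.159223, 3.908609)
  → (-1.711585, 2.092280)
0.580000: (-1.711585, 2.092280)
  k1 = (-1.156202, 3.946796)
  predictor → (-1.804081, 2.408024)
  k2 = (-1.178150, 4.539087)
  → (-1.804959, 2.431716)
(x_1(0.66), x_2(0.66)) ≈ (-1.8050, 2.4317)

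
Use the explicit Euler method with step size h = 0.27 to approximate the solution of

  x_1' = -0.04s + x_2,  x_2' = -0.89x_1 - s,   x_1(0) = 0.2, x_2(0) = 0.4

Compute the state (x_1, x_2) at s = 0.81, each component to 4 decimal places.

0.4496, -0.0369

Euler on (x_1,x_2): x_1_{n+1} = x_1_n + h·x_1', x_2_{n+1} = x_2_n + h·x_2'.
0.000000: (0.200000, 0.400000); f=(0.400000, -0.178000) → (0.308000, 0.351940)
0.270000: (0.308000, 0.351940); f=(0.341140, -0.544120) → (0.400108, 0.205028)
0.540000: (0.400108, 0.205028); f=(0.183428, -0.896096) → (0.449633, -0.036918)
(x_1(0.81), x_2(0.81)) ≈ (0.4496, -0.0369)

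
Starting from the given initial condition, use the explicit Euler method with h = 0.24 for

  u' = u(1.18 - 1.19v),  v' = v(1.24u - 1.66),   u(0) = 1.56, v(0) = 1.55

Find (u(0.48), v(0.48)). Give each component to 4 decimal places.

Euler on (u,v): u_{n+1} = u_n + h·u', v_{n+1} = v_n + h·v'.
0.000000: (1.560000, 1.550000); f=(-1.036620, 0.425320) → (1.311211, 1.652077)
0.240000: (1.311211, 1.652077); f=(-1.030574, -0.056333) → (1.063873, 1.638557)
(u(0.48), v(0.48)) ≈ (1.0639, 1.6386)

1.0639, 1.6386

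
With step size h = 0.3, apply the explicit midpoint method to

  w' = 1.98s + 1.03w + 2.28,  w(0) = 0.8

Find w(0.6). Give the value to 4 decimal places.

3.7494

Midpoint: k1 = f(s_n, w_n); k2 = f(s_n + h/2, w_n + (h/2)·k1); w_{n+1} = w_n + h·k2.
s=0.000000, w=0.800000:
  k1 = f(0.000000, 0.800000) = 3.104000
  k2 = f(0.150000, 1.265600) = 3.880568
  w ← 0.800000 + 0.3·3.880568 = 1.964170
s=0.300000, w=1.964170:
  k1 = f(0.300000, 1.964170) = 4.897096
  k2 = f(0.450000, 2.698735) = 5.950697
  w ← 1.964170 + 0.3·5.950697 = 3.749379
w(0.6) ≈ 3.7494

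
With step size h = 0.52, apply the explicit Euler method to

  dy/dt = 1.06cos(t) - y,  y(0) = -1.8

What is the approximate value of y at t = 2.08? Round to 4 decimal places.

0.2155

Euler: y_{n+1} = y_n + h·f(t_n, y_n).
t=0.000000, y=-1.800000: f=2.860000 → y ← -1.800000 + 0.52·2.860000 = -0.312800
t=0.520000, y=-0.312800: f=1.232688 → y ← -0.312800 + 0.52·1.232688 = 0.328198
t=1.040000, y=0.328198: f=0.208396 → y ← 0.328198 + 0.52·0.208396 = 0.436564
t=1.560000, y=0.436564: f=-0.425120 → y ← 0.436564 + 0.52·(-0.425120) = 0.215501
y(2.08) ≈ 0.2155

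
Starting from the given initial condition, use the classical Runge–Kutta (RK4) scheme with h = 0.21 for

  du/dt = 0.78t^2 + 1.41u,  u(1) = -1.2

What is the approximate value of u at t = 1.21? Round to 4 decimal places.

RK4: k1 = f(t_n, u_n); k2 = f(t_n + h/2, u_n + (h/2)·k1); k3 = f(t_n + h/2, u_n + (h/2)·k2); k4 = f(t_n + h, u_n + h·k3); u_{n+1} = u_n + (h/6)·(k1 + 2k2 + 2k3 + k4).
t=1.000000, u=-1.200000:
  k1 = f(1.000000, -1.200000) = -0.912000
  k2 = f(1.105000, -1.295760) = -0.874622
  k3 = f(1.105000, -1.291835) = -0.869088
  k4 = f(1.210000, -1.382509) = -0.807339
  u ← -1.200000 + (0.21/6)·(k1 + 2k2 + 2k3 + k4) = -1.382237
u(1.21) ≈ -1.3822

-1.3822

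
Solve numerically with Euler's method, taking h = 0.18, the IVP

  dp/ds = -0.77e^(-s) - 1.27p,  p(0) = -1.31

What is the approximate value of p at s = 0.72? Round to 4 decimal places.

-0.7517

Euler: p_{n+1} = p_n + h·f(s_n, p_n).
s=0.000000, p=-1.310000: f=0.893700 → p ← -1.310000 + 0.18·0.893700 = -1.149134
s=0.180000, p=-1.149134: f=0.816242 → p ← -1.149134 + 0.18·0.816242 = -1.002210
s=0.360000, p=-1.002210: f=0.735596 → p ← -1.002210 + 0.18·0.735596 = -0.869803
s=0.540000, p=-0.869803: f=0.655934 → p ← -0.869803 + 0.18·0.655934 = -0.751735
p(0.72) ≈ -0.7517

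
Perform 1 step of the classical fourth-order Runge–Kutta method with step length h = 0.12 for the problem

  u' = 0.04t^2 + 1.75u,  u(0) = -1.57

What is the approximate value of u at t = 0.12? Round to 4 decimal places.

-1.9368

RK4: k1 = f(t_n, u_n); k2 = f(t_n + h/2, u_n + (h/2)·k1); k3 = f(t_n + h/2, u_n + (h/2)·k2); k4 = f(t_n + h, u_n + h·k3); u_{n+1} = u_n + (h/6)·(k1 + 2k2 + 2k3 + k4).
t=0.000000, u=-1.570000:
  k1 = f(0.000000, -1.570000) = -2.747500
  k2 = f(0.060000, -1.734850) = -3.035843
  k3 = f(0.060000, -1.752151) = -3.066120
  k4 = f(0.120000, -1.937934) = -3.390809
  u ← -1.570000 + (0.12/6)·(k1 + 2k2 + 2k3 + k4) = -1.936845
u(0.12) ≈ -1.9368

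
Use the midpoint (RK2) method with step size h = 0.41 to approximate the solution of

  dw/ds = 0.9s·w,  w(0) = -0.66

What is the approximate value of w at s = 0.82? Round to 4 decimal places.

-0.8832

Midpoint: k1 = f(s_n, w_n); k2 = f(s_n + h/2, w_n + (h/2)·k1); w_{n+1} = w_n + h·k2.
s=0.000000, w=-0.660000:
  k1 = f(0.000000, -0.660000) = 0.000000
  k2 = f(0.205000, -0.660000) = -0.121770
  w ← -0.660000 + 0.41·(-0.121770) = -0.709926
s=0.410000, w=-0.709926:
  k1 = f(0.410000, -0.709926) = -0.261963
  k2 = f(0.615000, -0.763628) = -0.422668
  w ← -0.709926 + 0.41·(-0.422668) = -0.883220
w(0.82) ≈ -0.8832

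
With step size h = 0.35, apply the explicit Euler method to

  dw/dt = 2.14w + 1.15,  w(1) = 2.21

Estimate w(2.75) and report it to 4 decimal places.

Euler: w_{n+1} = w_n + h·f(t_n, w_n).
t=1.000000, w=2.210000: f=5.879400 → w ← 2.210000 + 0.35·5.879400 = 4.267790
t=1.350000, w=4.267790: f=10.283071 → w ← 4.267790 + 0.35·10.283071 = 7.866865
t=1.700000, w=7.866865: f=17.985090 → w ← 7.866865 + 0.35·17.985090 = 14.161646
t=2.050000, w=14.161646: f=31.455923 → w ← 14.161646 + 0.35·31.455923 = 25.171220
t=2.400000, w=25.171220: f=55.016410 → w ← 25.171220 + 0.35·55.016410 = 44.426963
w(2.75) ≈ 44.4270

44.4270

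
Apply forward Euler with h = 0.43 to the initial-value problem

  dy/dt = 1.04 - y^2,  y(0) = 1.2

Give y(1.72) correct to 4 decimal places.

Euler: y_{n+1} = y_n + h·f(t_n, y_n).
t=0.000000, y=1.200000: f=-0.400000 → y ← 1.200000 + 0.43·(-0.400000) = 1.028000
t=0.430000, y=1.028000: f=-0.016784 → y ← 1.028000 + 0.43·(-0.016784) = 1.020783
t=0.860000, y=1.020783: f=-0.001998 → y ← 1.020783 + 0.43·(-0.001998) = 1.019924
t=1.290000, y=1.019924: f=-0.000245 → y ← 1.019924 + 0.43·(-0.000245) = 1.019819
y(1.72) ≈ 1.0198

1.0198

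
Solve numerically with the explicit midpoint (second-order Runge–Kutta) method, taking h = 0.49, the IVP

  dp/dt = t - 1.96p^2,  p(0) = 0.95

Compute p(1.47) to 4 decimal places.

Midpoint: k1 = f(t_n, p_n); k2 = f(t_n + h/2, p_n + (h/2)·k1); p_{n+1} = p_n + h·k2.
t=0.000000, p=0.950000:
  k1 = f(0.000000, 0.950000) = -1.768900
  k2 = f(0.245000, 0.516620) = -0.278116
  p ← 0.950000 + 0.49·(-0.278116) = 0.813723
t=0.490000, p=0.813723:
  k1 = f(0.490000, 0.813723) = -0.807806
  k2 = f(0.735000, 0.615811) = -0.008277
  p ← 0.813723 + 0.49·(-0.008277) = 0.809667
t=0.980000, p=0.809667:
  k1 = f(0.980000, 0.809667) = -0.304900
  k2 = f(1.225000, 0.734967) = 0.166254
  p ← 0.809667 + 0.49·0.166254 = 0.891132
p(1.47) ≈ 0.8911

0.8911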